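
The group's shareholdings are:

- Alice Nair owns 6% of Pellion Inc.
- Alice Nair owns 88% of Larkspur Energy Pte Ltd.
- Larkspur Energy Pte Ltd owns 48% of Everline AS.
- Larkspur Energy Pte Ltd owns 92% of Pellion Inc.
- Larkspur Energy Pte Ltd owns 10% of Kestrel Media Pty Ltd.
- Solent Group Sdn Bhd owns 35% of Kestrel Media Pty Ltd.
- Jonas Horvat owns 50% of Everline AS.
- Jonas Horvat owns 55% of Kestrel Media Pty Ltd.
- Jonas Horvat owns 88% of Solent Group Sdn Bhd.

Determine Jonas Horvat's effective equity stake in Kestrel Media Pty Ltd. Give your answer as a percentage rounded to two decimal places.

Jonas reaches Kestrel along 2 paths.
Via Solent: 88% × 35% = 30.8%.
Direct stake: 55% = 55%.
Total: 30.8% + 55% = 85.8%.
Rounded: 85.80%.

85.80%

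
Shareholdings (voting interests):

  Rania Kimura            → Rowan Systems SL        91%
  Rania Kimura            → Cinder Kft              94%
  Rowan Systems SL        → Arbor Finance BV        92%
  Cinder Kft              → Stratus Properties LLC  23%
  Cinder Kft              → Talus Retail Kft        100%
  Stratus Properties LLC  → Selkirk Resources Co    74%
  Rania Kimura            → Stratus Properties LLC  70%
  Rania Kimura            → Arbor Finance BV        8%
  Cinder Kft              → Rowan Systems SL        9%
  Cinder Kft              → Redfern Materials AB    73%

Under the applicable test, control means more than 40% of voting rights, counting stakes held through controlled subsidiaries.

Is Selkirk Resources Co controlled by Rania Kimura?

Yes

Rania holds 94% of Cinder, so Rania controls Cinder.
Rania and Cinder together hold 70% + 23% = 93% of Stratus, so Rania controls Stratus.
Stratus holds 74% of Selkirk, so Rania controls Selkirk.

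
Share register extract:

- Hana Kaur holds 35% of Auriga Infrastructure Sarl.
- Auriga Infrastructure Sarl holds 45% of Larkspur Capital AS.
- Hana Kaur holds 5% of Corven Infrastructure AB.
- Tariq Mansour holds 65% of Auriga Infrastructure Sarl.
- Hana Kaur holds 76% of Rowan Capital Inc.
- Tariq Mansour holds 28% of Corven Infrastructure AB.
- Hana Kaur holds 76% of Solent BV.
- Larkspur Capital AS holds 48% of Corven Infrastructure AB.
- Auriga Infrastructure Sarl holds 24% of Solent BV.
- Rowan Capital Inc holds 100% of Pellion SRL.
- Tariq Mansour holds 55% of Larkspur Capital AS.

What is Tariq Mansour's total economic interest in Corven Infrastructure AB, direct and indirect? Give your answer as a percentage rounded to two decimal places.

68.44%

Tariq reaches Corven along 3 paths.
Via Larkspur: 55% × 48% = 26.4%.
Via Auriga → Larkspur: 65% × 45% × 48% = 14.04%.
Direct stake: 28% = 28%.
Total: 26.4% + 14.04% + 28% = 68.44%.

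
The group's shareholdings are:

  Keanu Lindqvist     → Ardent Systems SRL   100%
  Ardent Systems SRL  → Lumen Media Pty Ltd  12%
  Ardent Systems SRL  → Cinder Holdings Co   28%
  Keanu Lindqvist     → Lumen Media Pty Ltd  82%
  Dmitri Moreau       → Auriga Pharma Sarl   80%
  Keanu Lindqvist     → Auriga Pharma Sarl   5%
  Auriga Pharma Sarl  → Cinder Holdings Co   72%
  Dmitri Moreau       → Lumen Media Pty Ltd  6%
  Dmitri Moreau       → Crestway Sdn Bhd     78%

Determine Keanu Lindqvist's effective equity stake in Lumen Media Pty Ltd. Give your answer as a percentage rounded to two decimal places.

Keanu reaches Lumen along 2 paths.
Direct stake: 82% = 82%.
Via Ardent: 100% × 12% = 12%.
Total: 82% + 12% = 94%.
Rounded: 94.00%.

94.00%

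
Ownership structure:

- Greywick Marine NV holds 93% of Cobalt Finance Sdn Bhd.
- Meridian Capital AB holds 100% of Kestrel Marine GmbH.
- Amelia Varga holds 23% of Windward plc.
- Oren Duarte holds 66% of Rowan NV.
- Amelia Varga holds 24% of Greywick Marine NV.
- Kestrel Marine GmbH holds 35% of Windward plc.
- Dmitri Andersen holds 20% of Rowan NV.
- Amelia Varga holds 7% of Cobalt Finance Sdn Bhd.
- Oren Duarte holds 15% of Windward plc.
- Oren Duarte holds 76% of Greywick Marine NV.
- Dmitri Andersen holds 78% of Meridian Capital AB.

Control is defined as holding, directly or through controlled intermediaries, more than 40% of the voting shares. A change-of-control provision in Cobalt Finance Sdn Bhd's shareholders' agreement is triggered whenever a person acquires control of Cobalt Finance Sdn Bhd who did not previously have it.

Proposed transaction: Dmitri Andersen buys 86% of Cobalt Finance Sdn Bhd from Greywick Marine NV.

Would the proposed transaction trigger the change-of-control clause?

The purchase adds only to Dmitri's holdings (Greywick's stake shrinks), so Dmitri is the only person who could newly come to control Cobalt.
Dmitri holds 78% of Meridian, so Dmitri controls Meridian.
Meridian holds 100% of Kestrel, so Dmitri controls Kestrel.
Neither Dmitri nor any entity Dmitri controls holds any voting interest in Cobalt.
So before the transaction, Dmitri does not control Cobalt.
After the purchase, Dmitri holds 86% of Cobalt directly, and Greywick's stake falls to 7%.
Dmitri holds 86% of Cobalt, so Dmitri controls Cobalt.
Dmitri did not control Cobalt before and does after, so the clause is triggered.

Yes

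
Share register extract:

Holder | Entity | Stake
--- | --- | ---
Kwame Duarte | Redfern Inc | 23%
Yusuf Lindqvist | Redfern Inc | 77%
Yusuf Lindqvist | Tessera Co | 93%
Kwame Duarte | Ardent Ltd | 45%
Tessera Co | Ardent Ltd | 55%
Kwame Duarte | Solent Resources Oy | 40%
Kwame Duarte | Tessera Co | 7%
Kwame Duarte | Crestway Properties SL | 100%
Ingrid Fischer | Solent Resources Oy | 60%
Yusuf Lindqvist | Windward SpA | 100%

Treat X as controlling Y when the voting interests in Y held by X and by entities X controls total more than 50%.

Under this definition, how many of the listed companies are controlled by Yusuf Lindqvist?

4

Yusuf holds 93% of Tessera, so Yusuf controls Tessera.
Yusuf holds 77% of Redfern, so Yusuf controls Redfern.
Tessera holds 55% of Ardent, so Yusuf controls Ardent.
Yusuf holds 100% of Windward, so Yusuf controls Windward.
No other company's threshold is met.
Yusuf controls 4 companies.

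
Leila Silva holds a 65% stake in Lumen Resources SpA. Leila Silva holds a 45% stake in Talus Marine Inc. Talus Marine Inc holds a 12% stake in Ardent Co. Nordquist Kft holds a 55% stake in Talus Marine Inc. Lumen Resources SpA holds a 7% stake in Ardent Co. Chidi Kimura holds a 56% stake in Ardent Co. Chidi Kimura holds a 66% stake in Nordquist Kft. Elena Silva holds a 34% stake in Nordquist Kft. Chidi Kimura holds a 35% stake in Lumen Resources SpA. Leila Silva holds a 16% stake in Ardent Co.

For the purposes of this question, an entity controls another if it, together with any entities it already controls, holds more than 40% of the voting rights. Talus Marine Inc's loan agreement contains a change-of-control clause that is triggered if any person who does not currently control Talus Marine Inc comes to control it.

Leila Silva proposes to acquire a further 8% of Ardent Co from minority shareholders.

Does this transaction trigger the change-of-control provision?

The purchase changes only Leila's holdings, so Leila is the only person who could newly come to control Talus.
Leila holds 45% of Talus, so Leila controls Talus.
So Leila already controls Talus before the transaction.
After the purchase, Leila's direct stake in Ardent rises to 16% + 8% = 24%.
Leila controlled Talus already, so this is not a new person acquiring control; every other person's position is unchanged or reduced.
No new person acquires control, so the clause is not triggered.

No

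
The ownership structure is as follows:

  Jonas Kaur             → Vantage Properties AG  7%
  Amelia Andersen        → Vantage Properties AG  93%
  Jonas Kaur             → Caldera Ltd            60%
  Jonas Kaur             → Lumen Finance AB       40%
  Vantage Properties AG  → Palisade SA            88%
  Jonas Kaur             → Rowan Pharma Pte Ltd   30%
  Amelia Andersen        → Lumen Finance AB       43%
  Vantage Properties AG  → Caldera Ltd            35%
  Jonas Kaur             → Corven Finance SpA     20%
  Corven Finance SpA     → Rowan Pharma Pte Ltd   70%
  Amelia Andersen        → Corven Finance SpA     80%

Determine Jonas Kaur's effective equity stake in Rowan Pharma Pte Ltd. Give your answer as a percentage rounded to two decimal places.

44.00%

Jonas reaches Rowan along 2 paths.
Direct stake: 30% = 30%.
Via Corven: 20% × 70% = 14%.
Total: 30% + 14% = 44%.
Rounded: 44.00%.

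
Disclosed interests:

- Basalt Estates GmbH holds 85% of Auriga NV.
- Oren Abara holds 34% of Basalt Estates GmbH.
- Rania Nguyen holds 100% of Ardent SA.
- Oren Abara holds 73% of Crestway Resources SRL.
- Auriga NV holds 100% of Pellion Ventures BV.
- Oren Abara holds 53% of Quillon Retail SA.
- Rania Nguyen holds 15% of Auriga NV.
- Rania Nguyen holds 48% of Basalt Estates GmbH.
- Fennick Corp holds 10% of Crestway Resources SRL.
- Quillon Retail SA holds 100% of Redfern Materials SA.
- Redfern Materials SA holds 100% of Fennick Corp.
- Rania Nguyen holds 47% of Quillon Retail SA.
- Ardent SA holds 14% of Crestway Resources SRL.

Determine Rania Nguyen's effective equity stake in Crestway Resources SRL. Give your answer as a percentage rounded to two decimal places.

18.70%

Rania reaches Crestway along 2 paths.
Via Quillon → Redfern → Fennick: 47% × 100% × 100% × 10% = 4.7%.
Via Ardent: 100% × 14% = 14%.
Total: 4.7% + 14% = 18.7%.
Rounded: 18.70%.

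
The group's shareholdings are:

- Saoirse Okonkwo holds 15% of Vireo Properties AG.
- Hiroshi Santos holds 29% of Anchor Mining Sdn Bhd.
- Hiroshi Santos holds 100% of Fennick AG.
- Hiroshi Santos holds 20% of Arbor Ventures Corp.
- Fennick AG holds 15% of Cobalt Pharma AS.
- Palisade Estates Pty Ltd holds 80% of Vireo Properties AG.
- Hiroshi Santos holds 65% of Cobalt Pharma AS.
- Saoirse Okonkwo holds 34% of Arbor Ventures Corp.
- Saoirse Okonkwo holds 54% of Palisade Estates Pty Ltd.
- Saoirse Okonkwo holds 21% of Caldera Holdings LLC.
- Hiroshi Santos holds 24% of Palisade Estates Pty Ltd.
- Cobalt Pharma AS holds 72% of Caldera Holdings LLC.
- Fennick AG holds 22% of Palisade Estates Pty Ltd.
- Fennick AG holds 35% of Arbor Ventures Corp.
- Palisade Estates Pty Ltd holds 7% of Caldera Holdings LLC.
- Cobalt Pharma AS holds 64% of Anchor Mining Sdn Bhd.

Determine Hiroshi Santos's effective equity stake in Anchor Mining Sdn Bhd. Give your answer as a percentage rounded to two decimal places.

80.20%

Hiroshi reaches Anchor along 3 paths.
Direct stake: 29% = 29%.
Via Fennick → Cobalt: 100% × 15% × 64% = 9.6%.
Via Cobalt: 65% × 64% = 41.6%.
Total: 29% + 9.6% + 41.6% = 80.2%.
Rounded: 80.20%.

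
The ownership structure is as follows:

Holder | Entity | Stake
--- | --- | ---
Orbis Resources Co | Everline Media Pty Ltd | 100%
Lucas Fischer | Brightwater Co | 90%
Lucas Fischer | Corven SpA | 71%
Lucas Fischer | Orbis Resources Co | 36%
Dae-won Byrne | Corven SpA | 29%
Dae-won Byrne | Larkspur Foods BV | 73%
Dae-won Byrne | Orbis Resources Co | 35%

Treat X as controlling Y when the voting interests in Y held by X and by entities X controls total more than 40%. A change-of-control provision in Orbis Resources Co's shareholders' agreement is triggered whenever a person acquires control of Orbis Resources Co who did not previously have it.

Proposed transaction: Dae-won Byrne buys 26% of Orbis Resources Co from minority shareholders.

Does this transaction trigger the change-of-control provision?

The purchase changes only Dae-won's holdings, so Dae-won is the only person who could newly come to control Orbis.
Dae-won holds 73% of Larkspur, so Dae-won controls Larkspur.
In Orbis, Dae-won's side holds only 35%, not > 40%.
So before the transaction, Dae-won does not control Orbis.
After the purchase, Dae-won's direct stake in Orbis rises to 35% + 26% = 61%.
Dae-won holds 61% of Orbis, so Dae-won controls Orbis.
Dae-won did not control Orbis before and does after, so the clause is triggered.

Yes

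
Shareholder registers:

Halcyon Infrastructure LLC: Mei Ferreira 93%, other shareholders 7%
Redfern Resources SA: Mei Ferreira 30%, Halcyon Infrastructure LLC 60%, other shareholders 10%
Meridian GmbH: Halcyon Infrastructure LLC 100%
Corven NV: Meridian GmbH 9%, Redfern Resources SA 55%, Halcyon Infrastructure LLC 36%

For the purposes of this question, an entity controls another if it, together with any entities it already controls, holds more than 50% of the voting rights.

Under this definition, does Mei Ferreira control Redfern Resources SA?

Yes

Mei holds 93% of Halcyon, so Mei controls Halcyon.
Mei and Halcyon together hold 30% + 60% = 90% of Redfern, so Mei controls Redfern.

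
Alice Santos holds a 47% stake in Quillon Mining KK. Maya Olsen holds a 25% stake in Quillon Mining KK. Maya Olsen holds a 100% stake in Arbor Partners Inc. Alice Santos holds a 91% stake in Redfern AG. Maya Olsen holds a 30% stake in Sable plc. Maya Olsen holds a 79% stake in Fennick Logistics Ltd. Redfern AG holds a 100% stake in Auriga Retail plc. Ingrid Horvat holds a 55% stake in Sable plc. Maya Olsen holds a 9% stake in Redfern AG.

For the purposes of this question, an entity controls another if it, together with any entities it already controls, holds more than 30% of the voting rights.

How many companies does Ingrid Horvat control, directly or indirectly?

1

Ingrid holds 55% of Sable, so Ingrid controls Sable.
No other company's threshold is met.
Ingrid controls 1 company.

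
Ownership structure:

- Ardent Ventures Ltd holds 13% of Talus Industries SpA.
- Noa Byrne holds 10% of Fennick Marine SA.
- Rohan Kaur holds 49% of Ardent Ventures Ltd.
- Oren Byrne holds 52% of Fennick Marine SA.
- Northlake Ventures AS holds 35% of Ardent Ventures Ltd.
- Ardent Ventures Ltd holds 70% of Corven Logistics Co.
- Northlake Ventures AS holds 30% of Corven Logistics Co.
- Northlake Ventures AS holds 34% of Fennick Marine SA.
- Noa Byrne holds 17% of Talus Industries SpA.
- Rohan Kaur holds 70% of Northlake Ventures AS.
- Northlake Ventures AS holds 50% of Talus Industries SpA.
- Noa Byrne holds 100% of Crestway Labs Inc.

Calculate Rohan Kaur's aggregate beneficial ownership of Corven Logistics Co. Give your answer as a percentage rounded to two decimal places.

Rohan reaches Corven along 3 paths.
Via Northlake: 70% × 30% = 21%.
Via Ardent: 49% × 70% = 34.3%.
Via Northlake → Ardent: 70% × 35% × 70% = 17.15%.
Total: 21% + 34.3% + 17.15% = 72.45%.

72.45%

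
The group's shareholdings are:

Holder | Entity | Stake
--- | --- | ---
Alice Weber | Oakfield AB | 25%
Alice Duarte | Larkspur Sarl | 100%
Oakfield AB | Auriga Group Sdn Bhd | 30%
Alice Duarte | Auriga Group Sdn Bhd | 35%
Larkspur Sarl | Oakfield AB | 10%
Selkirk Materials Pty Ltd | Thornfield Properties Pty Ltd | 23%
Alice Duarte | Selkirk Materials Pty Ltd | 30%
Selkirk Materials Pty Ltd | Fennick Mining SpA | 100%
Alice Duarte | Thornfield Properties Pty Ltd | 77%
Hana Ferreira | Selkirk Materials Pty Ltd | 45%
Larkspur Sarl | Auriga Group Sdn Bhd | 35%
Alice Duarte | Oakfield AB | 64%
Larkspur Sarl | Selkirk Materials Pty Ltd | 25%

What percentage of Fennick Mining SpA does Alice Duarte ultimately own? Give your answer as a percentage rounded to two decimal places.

Alice Duarte reaches Fennick along 2 paths.
Via Selkirk: 30% × 100% = 30%.
Via Larkspur → Selkirk: 100% × 25% × 100% = 25%.
Total: 30% + 25% = 55%.
Rounded: 55.00%.

55.00%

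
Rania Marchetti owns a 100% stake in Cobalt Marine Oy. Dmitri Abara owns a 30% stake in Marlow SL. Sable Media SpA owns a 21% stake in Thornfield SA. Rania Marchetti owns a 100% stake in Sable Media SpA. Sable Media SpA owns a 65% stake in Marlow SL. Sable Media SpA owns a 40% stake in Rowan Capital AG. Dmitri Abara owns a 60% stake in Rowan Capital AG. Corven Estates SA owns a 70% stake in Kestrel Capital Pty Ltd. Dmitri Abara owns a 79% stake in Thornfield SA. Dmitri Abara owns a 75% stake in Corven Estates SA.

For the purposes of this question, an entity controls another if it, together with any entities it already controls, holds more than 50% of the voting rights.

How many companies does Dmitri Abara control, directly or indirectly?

Dmitri holds 75% of Corven, so Dmitri controls Corven.
Dmitri holds 60% of Rowan, so Dmitri controls Rowan.
Corven holds 70% of Kestrel, so Dmitri controls Kestrel.
Dmitri holds 79% of Thornfield, so Dmitri controls Thornfield.
No other company's threshold is met.
Dmitri controls 4 companies.

4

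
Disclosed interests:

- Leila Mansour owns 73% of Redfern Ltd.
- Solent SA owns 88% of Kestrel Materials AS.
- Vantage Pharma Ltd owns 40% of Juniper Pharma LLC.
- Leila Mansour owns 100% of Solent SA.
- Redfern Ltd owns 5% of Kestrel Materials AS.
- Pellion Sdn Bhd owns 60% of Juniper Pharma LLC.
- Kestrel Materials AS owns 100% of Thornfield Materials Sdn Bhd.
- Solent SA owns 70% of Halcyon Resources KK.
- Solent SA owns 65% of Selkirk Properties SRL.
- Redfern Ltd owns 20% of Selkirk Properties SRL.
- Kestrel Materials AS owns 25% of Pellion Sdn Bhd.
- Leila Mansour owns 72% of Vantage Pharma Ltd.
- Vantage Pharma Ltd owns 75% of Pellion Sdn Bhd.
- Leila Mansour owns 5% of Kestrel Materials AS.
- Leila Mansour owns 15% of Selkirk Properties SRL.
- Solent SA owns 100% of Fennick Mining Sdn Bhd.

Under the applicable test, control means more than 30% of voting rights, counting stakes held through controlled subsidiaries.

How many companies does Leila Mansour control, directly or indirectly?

10

Leila holds 100% of Solent, so Leila controls Solent.
Leila holds 73% of Redfern, so Leila controls Redfern.
Leila and Solent and Redfern together hold 15% + 65% + 20% = 100% of Selkirk, so Leila controls Selkirk.
Solent and Leila and Redfern together hold 88% + 5% + 5% = 98% of Kestrel, so Leila controls Kestrel.
Kestrel holds 100% of Thornfield, so Leila controls Thornfield.
Leila holds 72% of Vantage, so Leila controls Vantage.
Kestrel and Vantage together hold 25% + 75% = 100% of Pellion, so Leila controls Pellion.
Solent holds 70% of Halcyon, so Leila controls Halcyon.
Pellion and Vantage together hold 60% + 40% = 100% of Juniper, so Leila controls Juniper.
Solent holds 100% of Fennick, so Leila controls Fennick.
Leila controls 10 companies.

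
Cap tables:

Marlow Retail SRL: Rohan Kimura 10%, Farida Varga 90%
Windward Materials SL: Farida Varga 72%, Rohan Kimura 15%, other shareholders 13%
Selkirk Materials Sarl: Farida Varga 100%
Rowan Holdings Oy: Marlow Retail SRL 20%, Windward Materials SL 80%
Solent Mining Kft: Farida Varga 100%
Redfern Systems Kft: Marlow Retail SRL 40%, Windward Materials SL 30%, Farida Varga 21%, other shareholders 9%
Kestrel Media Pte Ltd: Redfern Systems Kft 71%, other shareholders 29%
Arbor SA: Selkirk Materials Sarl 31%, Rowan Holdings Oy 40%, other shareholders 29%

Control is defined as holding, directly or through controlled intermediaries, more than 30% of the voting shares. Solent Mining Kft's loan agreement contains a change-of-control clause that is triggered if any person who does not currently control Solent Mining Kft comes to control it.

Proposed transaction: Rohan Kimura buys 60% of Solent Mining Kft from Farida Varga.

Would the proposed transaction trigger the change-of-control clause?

The purchase adds only to Rohan's holdings (Farida's stake shrinks), so Rohan is the only person who could newly come to control Solent.
Rohan's largest direct stake is 15% in Windward, which does not meet the threshold, so Rohan controls no company.
Neither Rohan nor any entity Rohan controls holds any voting interest in Solent.
So before the transaction, Rohan does not control Solent.
After the purchase, Rohan holds 60% of Solent directly, and Farida's stake falls to 40%.
Rohan holds 60% of Solent, so Rohan controls Solent.
Rohan did not control Solent before and does after, so the clause is triggered.

Yes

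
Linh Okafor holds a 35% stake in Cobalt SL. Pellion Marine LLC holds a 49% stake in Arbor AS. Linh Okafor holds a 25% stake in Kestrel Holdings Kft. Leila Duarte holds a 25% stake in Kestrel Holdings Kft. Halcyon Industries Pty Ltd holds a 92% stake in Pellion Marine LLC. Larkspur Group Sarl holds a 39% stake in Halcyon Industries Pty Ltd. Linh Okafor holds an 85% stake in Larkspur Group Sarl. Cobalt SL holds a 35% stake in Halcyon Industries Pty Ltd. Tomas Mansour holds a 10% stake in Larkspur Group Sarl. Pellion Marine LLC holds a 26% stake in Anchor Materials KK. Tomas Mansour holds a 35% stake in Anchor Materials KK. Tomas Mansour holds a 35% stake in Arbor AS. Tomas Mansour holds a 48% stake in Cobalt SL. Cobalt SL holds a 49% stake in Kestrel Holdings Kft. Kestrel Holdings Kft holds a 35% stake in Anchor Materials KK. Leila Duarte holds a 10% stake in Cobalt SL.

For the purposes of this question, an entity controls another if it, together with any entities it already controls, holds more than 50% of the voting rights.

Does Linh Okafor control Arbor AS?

No

Linh holds 85% of Larkspur, so Linh controls Larkspur.
Neither Linh nor any entity Linh controls holds any voting interest in Arbor.
So Linh does not control Arbor.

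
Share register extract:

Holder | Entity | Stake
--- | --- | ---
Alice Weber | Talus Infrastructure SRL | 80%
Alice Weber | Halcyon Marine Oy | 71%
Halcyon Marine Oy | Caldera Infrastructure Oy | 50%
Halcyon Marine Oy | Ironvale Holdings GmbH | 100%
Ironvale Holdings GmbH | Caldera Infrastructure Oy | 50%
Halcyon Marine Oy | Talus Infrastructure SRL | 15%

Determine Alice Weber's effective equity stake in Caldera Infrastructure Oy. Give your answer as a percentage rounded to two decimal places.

Alice reaches Caldera along 2 paths.
Via Halcyon → Ironvale: 71% × 100% × 50% = 35.5%.
Via Halcyon: 71% × 50% = 35.5%.
Total: 35.5% + 35.5% = 71%.
Rounded: 71.00%.

71.00%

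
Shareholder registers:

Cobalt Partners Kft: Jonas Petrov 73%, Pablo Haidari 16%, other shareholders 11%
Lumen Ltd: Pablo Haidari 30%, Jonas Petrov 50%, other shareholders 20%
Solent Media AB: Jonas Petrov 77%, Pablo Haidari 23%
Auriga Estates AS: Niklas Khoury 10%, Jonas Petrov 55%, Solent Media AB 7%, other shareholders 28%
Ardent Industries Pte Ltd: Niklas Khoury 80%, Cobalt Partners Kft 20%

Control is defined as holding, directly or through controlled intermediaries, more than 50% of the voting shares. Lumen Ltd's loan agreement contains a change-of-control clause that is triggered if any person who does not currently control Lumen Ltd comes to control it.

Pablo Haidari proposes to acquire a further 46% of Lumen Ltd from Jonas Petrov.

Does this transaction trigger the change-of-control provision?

The purchase adds only to Pablo's holdings (Jonas's stake shrinks), so Pablo is the only person who could newly come to control Lumen.
Pablo's largest direct stake is 30% in Lumen, which does not meet the threshold, so Pablo controls no company.
In Lumen, Pablo's side holds only 30%, not > 50%.
So before the transaction, Pablo does not control Lumen.
After the purchase, Pablo's direct stake in Lumen rises to 30% + 46% = 76%, and Jonas's stake falls to 4%.
Pablo holds 76% of Lumen, so Pablo controls Lumen.
Pablo did not control Lumen before and does after, so the clause is triggered.

Yes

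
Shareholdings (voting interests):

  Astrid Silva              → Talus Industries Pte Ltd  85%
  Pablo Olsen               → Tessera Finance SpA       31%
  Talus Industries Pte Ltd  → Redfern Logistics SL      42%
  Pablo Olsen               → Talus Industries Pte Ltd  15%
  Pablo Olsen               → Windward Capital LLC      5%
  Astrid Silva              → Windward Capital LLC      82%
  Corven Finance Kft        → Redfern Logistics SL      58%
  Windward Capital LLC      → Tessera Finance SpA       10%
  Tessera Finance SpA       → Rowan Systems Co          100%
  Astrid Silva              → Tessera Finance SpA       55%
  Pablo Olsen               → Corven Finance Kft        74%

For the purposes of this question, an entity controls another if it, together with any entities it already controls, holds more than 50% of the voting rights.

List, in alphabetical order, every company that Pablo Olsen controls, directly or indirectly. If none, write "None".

Pablo holds 74% of Corven, so Pablo controls Corven.
Corven holds 58% of Redfern, so Pablo controls Redfern.
No other company's threshold is met.

Corven Finance Kft, Redfern Logistics SL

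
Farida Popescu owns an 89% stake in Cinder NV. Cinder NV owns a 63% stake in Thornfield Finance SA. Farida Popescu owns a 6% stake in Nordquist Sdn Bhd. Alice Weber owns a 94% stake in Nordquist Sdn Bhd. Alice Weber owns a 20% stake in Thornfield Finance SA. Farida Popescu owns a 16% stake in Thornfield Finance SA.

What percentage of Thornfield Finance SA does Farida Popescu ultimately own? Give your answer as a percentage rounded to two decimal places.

72.07%

Farida reaches Thornfield along 2 paths.
Via Cinder: 89% × 63% = 56.07%.
Direct stake: 16% = 16%.
Total: 56.07% + 16% = 72.07%.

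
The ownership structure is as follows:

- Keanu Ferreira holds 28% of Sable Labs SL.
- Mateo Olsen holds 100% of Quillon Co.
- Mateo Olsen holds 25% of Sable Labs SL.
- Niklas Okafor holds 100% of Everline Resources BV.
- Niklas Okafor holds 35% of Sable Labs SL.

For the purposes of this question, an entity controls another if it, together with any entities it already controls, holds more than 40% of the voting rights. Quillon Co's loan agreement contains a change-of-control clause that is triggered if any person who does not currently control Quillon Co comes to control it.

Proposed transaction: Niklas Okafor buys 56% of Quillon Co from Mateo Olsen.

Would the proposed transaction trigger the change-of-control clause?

Yes

The purchase adds only to Niklas's holdings (Mateo's stake shrinks), so Niklas is the only person who could newly come to control Quillon.
Niklas holds 100% of Everline, so Niklas controls Everline.
Neither Niklas nor any entity Niklas controls holds any voting interest in Quillon.
So before the transaction, Niklas does not control Quillon.
After the purchase, Niklas holds 56% of Quillon directly, and Mateo's stake falls to 44%.
Niklas holds 56% of Quillon, so Niklas controls Quillon.
Niklas did not control Quillon before and does after, so the clause is triggered.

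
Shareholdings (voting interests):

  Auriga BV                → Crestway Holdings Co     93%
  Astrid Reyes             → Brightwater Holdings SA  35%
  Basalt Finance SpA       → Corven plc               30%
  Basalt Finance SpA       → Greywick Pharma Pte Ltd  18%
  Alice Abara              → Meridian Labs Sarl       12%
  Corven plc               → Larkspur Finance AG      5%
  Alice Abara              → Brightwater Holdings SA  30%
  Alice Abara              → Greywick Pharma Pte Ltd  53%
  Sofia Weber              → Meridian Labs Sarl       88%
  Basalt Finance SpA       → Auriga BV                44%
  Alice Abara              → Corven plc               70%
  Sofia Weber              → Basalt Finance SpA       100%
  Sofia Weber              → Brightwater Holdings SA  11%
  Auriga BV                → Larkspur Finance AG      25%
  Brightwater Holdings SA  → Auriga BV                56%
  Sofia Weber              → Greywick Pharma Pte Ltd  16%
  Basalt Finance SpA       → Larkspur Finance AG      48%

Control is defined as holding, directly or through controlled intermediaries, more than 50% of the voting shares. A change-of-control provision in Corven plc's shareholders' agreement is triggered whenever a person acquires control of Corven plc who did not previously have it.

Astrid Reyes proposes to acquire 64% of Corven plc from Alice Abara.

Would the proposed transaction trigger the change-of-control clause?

The purchase adds only to Astrid's holdings (Alice's stake shrinks), so Astrid is the only person who could newly come to control Corven.
Astrid's largest direct stake is 35% in Brightwater, which does not meet the threshold, so Astrid controls no company.
Neither Astrid nor any entity Astrid controls holds any voting interest in Corven.
So before the transaction, Astrid does not control Corven.
After the purchase, Astrid holds 64% of Corven directly, and Alice's stake falls to 6%.
Astrid holds 64% of Corven, so Astrid controls Corven.
Astrid did not control Corven before and does after, so the clause is triggered.

Yes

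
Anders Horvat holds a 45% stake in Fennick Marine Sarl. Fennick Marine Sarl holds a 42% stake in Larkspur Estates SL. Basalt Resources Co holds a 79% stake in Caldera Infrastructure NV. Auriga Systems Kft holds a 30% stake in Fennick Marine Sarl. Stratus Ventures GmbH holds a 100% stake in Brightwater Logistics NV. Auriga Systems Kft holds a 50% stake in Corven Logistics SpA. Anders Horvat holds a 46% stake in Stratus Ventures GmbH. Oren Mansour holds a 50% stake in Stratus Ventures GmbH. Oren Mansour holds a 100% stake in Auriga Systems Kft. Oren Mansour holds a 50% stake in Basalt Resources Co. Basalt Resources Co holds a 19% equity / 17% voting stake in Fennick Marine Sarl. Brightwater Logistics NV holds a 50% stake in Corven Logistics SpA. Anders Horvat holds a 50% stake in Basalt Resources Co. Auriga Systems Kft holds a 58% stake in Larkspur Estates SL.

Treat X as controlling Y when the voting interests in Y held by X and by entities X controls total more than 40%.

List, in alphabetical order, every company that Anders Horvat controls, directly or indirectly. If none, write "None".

Basalt Resources Co, Brightwater Logistics NV, Caldera Infrastructure NV, Corven Logistics SpA, Fennick Marine Sarl, Larkspur Estates SL, Stratus Ventures GmbH

Anders holds 46% of Stratus, so Anders controls Stratus.
Anders holds 50% of Basalt, so Anders controls Basalt.
Stratus holds 100% of Brightwater, so Anders controls Brightwater.
Basalt holds 79% of Caldera, so Anders controls Caldera.
Anders and Basalt together hold 45% + 17% = 62% of Fennick, so Anders controls Fennick.
Fennick holds 42% of Larkspur, so Anders controls Larkspur.
Brightwater holds 50% of Corven, so Anders controls Corven.
No other company's threshold is met.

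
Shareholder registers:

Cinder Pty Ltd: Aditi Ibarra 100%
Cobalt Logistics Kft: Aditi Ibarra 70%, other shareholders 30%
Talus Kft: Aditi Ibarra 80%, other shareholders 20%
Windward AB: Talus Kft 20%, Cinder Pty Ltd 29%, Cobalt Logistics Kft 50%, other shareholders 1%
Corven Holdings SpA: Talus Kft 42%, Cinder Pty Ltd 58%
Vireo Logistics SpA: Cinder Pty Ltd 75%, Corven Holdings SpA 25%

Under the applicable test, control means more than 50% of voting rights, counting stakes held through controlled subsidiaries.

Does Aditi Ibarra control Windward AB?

Yes

Aditi holds 70% of Cobalt, so Aditi controls Cobalt.
Aditi holds 80% of Talus, so Aditi controls Talus.
Aditi holds 100% of Cinder, so Aditi controls Cinder.
Talus and Cinder and Cobalt together hold 20% + 29% + 50% = 99% of Windward, so Aditi controls Windward.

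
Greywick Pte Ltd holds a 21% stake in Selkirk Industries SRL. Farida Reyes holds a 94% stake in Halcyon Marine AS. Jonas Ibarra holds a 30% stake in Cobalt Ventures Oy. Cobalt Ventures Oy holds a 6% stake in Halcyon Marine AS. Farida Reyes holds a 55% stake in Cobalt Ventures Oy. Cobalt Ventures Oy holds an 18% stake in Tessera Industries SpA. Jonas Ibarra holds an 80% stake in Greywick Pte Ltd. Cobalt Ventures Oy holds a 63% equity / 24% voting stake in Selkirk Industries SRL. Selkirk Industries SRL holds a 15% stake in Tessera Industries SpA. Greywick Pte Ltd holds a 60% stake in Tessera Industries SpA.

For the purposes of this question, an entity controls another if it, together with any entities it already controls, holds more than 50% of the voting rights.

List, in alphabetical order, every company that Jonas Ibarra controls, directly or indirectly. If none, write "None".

Greywick Pte Ltd, Tessera Industries SpA

Jonas holds 80% of Greywick, so Jonas controls Greywick.
Greywick holds 60% of Tessera, so Jonas controls Tessera.
No other company's threshold is met.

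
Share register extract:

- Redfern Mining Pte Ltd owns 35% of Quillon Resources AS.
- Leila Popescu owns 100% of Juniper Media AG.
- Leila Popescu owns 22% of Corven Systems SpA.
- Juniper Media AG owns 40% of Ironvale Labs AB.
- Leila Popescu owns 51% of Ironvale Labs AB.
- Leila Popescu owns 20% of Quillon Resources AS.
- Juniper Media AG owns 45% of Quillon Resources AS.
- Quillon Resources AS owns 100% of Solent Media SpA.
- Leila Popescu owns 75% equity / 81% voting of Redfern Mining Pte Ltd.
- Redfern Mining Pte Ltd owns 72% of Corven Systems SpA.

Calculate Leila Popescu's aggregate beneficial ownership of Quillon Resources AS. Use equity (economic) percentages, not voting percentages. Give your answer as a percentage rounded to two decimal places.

Leila reaches Quillon along 3 paths.
Direct stake: 20% = 20%.
Via Redfern: 75% × 35% = 26.25%.
Via Juniper: 100% × 45% = 45%.
Total: 20% + 26.25% + 45% = 91.25%.

91.25%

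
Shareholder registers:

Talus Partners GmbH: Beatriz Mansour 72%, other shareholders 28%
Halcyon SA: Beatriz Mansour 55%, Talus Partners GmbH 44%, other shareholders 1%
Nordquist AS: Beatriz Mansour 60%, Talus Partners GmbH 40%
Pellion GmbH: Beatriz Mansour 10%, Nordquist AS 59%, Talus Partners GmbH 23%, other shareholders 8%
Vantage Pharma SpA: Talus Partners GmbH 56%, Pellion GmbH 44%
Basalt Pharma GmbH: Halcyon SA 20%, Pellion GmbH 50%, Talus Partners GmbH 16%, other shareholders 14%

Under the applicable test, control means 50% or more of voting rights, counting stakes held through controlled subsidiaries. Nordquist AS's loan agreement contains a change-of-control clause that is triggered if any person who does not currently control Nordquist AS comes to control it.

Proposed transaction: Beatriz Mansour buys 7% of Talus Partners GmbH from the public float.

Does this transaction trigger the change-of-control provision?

The purchase changes only Beatriz's holdings, so Beatriz is the only person who could newly come to control Nordquist.
Beatriz holds 72% of Talus, so Beatriz controls Talus.
Beatriz and Talus together hold 60% + 40% = 100% of Nordquist, so Beatriz controls Nordquist.
So Beatriz already controls Nordquist before the transaction.
After the purchase, Beatriz's direct stake in Talus rises to 72% + 7% = 79%.
Beatriz controlled Nordquist already, so this is not a new person acquiring control; every other person's position is unchanged or reduced.
No new person acquires control, so the clause is not triggered.

No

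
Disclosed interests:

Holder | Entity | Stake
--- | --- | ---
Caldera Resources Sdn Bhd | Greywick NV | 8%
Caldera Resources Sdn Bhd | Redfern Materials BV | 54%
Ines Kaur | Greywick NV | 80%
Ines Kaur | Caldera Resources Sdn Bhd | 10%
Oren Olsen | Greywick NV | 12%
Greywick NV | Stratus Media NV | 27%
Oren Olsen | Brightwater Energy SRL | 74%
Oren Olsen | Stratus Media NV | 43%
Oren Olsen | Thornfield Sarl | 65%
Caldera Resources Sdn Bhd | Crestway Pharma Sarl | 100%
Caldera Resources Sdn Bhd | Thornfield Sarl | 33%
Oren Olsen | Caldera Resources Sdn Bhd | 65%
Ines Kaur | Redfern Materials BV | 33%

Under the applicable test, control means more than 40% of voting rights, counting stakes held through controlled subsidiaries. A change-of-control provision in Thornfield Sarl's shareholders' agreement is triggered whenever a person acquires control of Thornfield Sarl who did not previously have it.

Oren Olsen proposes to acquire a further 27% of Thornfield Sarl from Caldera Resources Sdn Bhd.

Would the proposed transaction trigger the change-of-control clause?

The purchase adds only to Oren's holdings (Caldera's stake shrinks), so Oren is the only person who could newly come to control Thornfield.
Oren holds 65% of Caldera, so Oren controls Caldera.
Oren and Caldera together hold 65% + 33% = 98% of Thornfield, so Oren controls Thornfield.
So Oren already controls Thornfield before the transaction.
After the purchase, Oren's direct stake in Thornfield rises to 65% + 27% = 92%, and Caldera's stake falls to 6%.
Oren controlled Thornfield already, so this is not a new person acquiring control; every other person's position is unchanged or reduced.
No new person acquires control, so the clause is not triggered.

No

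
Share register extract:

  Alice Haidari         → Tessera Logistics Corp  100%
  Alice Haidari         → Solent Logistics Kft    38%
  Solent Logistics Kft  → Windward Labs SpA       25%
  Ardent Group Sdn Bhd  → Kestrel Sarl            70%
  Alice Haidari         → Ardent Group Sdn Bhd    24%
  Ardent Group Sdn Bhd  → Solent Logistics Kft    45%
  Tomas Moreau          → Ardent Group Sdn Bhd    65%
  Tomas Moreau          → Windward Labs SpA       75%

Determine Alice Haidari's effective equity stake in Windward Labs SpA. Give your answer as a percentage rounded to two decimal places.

12.20%

Alice reaches Windward along 2 paths.
Via Solent: 38% × 25% = 9.5%.
Via Ardent → Solent: 24% × 45% × 25% = 2.7%.
Total: 9.5% + 2.7% = 12.2%.
Rounded: 12.20%.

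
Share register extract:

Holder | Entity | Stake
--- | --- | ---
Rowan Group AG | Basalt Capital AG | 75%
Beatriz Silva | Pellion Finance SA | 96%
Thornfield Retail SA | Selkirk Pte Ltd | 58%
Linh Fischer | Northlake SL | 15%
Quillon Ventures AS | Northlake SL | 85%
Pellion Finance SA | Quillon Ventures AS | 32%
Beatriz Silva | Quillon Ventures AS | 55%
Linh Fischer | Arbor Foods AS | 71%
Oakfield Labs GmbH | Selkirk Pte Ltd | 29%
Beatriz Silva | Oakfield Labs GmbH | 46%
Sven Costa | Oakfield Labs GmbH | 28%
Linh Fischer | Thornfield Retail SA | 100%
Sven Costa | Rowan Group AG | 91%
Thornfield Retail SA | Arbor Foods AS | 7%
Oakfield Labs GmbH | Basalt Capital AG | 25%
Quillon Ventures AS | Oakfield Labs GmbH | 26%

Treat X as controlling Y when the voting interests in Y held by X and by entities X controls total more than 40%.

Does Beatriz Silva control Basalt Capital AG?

No

Beatriz holds 96% of Pellion, so Beatriz controls Pellion.
Pellion and Beatriz together hold 32% + 55% = 87% of Quillon, so Beatriz controls Quillon.
Quillon and Beatriz together hold 26% + 46% = 72% of Oakfield, so Beatriz controls Oakfield.
Quillon holds 85% of Northlake, so Beatriz controls Northlake.
In Basalt, Beatriz's side holds only 25%, not > 40%.
So Beatriz does not control Basalt.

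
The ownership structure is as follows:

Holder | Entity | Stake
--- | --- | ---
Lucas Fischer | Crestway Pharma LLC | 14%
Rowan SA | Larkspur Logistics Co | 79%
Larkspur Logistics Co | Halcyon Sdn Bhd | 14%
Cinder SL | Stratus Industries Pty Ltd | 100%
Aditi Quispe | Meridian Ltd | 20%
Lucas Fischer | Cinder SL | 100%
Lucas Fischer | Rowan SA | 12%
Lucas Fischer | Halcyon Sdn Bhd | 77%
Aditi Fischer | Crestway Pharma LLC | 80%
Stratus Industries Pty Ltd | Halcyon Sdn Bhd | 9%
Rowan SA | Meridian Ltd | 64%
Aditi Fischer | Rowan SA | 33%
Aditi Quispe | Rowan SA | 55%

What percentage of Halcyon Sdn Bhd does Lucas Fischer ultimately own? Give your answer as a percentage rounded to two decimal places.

Lucas reaches Halcyon along 3 paths.
Via Rowan → Larkspur: 12% × 79% × 14% = 1.3272%.
Direct stake: 77% = 77%.
Via Cinder → Stratus: 100% × 100% × 9% = 9%.
Total: 1.3272% + 77% + 9% = 87.3272%.
Rounded: 87.33%.

87.33%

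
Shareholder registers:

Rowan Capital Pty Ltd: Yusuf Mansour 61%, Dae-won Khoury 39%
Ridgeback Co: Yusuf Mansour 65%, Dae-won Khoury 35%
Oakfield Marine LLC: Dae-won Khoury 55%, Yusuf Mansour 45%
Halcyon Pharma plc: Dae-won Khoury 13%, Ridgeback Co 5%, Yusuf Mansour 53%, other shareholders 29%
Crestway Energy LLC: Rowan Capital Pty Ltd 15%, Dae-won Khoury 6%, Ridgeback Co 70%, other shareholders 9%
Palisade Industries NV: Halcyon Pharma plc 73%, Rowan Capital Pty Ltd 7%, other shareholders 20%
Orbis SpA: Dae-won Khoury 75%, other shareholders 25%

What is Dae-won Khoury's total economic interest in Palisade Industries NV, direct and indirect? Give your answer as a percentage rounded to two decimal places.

Dae-won reaches Palisade along 3 paths.
Via Halcyon: 13% × 73% = 9.49%.
Via Ridgeback → Halcyon: 35% × 5% × 73% = 1.2775%.
Via Rowan: 39% × 7% = 2.73%.
Total: 9.49% + 1.2775% + 2.73% = 13.4975%.
Rounded: 13.50%.

13.50%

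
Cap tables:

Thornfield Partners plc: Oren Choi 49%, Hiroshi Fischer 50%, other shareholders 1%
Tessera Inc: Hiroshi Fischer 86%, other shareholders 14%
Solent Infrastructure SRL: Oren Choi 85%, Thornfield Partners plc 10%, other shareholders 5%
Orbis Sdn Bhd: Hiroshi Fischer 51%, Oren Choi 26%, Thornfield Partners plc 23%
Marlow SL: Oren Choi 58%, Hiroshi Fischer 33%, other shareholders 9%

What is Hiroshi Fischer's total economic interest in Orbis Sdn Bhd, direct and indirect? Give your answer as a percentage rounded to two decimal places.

Hiroshi reaches Orbis along 2 paths.
Direct stake: 51% = 51%.
Via Thornfield: 50% × 23% = 11.5%.
Total: 51% + 11.5% = 62.5%.
Rounded: 62.50%.

62.50%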